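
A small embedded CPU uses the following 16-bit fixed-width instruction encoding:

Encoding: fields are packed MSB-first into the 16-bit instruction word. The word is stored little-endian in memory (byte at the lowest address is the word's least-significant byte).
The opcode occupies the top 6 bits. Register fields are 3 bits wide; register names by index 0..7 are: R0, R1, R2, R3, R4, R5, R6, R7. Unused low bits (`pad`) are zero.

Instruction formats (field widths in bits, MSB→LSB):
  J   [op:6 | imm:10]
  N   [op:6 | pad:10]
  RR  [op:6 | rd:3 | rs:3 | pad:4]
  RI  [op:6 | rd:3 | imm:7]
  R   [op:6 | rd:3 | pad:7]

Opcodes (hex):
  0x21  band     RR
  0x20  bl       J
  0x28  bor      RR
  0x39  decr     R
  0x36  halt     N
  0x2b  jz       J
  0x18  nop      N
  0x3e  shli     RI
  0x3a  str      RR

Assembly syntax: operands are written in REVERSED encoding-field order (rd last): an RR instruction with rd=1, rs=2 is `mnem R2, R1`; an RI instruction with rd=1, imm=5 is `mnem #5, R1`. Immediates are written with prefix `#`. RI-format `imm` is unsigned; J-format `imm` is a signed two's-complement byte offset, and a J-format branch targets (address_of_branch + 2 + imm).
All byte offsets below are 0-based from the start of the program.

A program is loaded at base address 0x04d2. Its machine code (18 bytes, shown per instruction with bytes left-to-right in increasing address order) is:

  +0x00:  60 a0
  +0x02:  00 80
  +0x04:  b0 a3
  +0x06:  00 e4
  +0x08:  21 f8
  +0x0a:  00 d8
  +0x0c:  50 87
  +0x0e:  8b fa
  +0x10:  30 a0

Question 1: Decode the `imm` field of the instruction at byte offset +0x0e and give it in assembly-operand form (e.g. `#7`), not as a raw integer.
#11

[0e] 8b fa → 0xfa8b
  opcode bits[15:10]=0x3e: shli/RI
  [9:7] rd=5 = R5
  [6:0] imm=11 = #11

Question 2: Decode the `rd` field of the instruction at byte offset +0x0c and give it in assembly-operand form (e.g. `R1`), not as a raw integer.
R6

@+0c  little-endian(50 87) = 0x8750
  top 6b → 0x21 → band [RR]
  rd: (w>>7)&0x7=0x6 → R6
  rs: (w>>4)&0x7=0x5 → R5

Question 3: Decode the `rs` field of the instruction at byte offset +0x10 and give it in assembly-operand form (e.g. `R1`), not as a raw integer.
R3

+0x10: 30 a0 ⇒ word 0xa030 (little)
  top 6b → 0x28 → bor [RR]
  rd@[9:7]=0x0 ⇒ R0
  rs@[6:4]=0x3 ⇒ R3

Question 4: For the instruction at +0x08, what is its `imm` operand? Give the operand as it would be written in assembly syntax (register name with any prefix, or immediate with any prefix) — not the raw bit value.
#33

[08] 21 f8 → 0xf821
  op=0xf821>>10=0x3e ⇒ shli (RI)
  [9:7] rd=0 = R0
  [6:0] imm=33 = #33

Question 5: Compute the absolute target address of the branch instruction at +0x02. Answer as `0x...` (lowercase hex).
off 0x02: read 00 80 as little → 0x8000
  op=0x8000>>10=0x20 ⇒ bl (J)
  imm: (w>>0)&0x3ff=0x0 → #0
  target = base 0x04d2 + off 0x02 + 2 + imm 0 = 0x04d6

0x04d6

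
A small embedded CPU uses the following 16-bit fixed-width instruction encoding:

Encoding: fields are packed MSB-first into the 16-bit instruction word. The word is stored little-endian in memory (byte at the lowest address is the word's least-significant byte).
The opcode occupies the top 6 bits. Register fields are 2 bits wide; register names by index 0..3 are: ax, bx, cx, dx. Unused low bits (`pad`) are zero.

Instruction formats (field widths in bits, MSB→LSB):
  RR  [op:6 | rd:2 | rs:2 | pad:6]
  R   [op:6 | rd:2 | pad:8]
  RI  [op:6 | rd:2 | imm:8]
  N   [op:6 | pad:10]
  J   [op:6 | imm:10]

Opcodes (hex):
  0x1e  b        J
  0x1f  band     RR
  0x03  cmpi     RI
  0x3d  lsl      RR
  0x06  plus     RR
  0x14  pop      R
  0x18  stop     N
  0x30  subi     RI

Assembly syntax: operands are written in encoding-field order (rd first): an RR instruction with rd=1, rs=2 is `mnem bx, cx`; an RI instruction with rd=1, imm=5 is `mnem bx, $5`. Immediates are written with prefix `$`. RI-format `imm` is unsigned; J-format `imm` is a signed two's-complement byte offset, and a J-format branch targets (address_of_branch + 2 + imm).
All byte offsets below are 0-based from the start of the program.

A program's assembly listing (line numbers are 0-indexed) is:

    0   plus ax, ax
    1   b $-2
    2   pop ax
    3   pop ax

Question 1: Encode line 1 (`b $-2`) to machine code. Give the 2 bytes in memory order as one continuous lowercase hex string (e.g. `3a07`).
fe7b

line 1 (b): pack op=0x1e:6|imm=-2:10 = 0x7bfe; little→ fe 7b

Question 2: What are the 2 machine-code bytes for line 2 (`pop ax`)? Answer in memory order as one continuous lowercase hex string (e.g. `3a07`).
0050

line 2 (pop): pack op=0x14:6|rd=0:2|pad=0:8 = 0x5000; little→ 00 50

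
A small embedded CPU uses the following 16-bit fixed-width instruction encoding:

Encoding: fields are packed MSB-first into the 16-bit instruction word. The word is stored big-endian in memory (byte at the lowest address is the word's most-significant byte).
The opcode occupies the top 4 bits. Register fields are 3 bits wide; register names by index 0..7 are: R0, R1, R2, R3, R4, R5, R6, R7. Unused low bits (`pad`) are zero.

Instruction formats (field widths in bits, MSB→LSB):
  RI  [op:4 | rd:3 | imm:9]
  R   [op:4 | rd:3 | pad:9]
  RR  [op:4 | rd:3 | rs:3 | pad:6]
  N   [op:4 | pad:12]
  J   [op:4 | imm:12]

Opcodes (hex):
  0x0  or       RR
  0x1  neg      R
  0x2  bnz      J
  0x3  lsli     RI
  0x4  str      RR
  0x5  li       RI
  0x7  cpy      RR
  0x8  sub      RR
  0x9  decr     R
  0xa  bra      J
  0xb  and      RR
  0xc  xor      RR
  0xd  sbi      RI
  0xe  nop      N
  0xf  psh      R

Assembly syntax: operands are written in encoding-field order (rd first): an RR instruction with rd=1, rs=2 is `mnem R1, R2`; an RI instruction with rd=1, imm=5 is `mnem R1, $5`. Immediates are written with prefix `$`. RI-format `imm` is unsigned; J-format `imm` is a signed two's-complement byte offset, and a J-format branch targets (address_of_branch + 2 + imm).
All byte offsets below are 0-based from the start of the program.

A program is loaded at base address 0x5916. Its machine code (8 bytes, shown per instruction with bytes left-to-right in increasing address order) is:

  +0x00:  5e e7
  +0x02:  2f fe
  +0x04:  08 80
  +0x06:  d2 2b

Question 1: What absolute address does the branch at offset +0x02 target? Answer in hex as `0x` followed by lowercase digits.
off 0x02: read 2f fe as big → 0x2ffe
  opcode bits[15:12]=0x2: bnz/J
  imm: (w>>0)&0xfff=0xffe (s12→-2) → $-2
  target = base 0x5916 + off 0x02 + 2 + imm -2 = 0x5918

0x5918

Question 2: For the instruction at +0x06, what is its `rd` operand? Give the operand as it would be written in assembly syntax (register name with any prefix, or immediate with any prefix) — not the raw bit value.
[06] d2 2b → 0xd22b
  opcode bits[15:12]=0xd: sbi/RI
  rd@[11:9]=0x1 ⇒ R1
  imm@[8:0]=0x2b ⇒ $43

R1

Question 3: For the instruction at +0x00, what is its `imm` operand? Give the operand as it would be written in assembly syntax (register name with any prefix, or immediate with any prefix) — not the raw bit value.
$231

+0x00: 5e e7 ⇒ word 0x5ee7 (big)
  top 4b → 0x5 → li [RI]
  rd: (w>>9)&0x7=0x7 → R7
  imm: (w>>0)&0x1ff=0xe7 → $231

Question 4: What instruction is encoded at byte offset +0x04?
or R4, R2

[04] 08 80 → 0x0880
  opcode bits[15:12]=0x0: or/RR
  rd: (w>>9)&0x7=0x4 → R4
  rs: (w>>6)&0x7=0x2 → R2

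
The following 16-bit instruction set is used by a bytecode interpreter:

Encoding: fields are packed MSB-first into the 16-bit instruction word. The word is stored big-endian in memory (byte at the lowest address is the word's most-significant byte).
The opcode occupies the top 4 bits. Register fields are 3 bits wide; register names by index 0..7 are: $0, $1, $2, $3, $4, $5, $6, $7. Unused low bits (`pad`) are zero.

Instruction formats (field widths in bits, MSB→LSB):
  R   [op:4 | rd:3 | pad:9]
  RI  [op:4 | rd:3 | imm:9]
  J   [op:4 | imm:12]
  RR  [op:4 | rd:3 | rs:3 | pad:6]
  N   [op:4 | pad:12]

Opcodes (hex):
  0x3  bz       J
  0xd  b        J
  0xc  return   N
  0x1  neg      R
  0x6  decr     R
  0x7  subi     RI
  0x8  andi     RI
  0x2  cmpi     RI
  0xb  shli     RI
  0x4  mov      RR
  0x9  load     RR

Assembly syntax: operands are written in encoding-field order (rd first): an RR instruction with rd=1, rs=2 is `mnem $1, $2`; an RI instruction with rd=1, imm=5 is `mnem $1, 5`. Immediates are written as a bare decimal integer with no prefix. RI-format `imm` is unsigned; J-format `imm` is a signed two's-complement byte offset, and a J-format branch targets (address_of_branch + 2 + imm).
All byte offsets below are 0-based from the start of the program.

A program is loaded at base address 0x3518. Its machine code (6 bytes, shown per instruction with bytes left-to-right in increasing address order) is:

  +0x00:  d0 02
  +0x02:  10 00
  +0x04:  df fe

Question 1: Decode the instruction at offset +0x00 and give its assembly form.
[00] d0 02 → 0xd002
  top 4b → 0xd → b [J]
  imm@[11:0]=0x2 ⇒ 2

b 2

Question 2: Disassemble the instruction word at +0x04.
b -2

[04] df fe → 0xdffe
  opcode bits[15:12]=0xd: b/J
  imm@[11:0]=0xffe (s12→-2) ⇒ -2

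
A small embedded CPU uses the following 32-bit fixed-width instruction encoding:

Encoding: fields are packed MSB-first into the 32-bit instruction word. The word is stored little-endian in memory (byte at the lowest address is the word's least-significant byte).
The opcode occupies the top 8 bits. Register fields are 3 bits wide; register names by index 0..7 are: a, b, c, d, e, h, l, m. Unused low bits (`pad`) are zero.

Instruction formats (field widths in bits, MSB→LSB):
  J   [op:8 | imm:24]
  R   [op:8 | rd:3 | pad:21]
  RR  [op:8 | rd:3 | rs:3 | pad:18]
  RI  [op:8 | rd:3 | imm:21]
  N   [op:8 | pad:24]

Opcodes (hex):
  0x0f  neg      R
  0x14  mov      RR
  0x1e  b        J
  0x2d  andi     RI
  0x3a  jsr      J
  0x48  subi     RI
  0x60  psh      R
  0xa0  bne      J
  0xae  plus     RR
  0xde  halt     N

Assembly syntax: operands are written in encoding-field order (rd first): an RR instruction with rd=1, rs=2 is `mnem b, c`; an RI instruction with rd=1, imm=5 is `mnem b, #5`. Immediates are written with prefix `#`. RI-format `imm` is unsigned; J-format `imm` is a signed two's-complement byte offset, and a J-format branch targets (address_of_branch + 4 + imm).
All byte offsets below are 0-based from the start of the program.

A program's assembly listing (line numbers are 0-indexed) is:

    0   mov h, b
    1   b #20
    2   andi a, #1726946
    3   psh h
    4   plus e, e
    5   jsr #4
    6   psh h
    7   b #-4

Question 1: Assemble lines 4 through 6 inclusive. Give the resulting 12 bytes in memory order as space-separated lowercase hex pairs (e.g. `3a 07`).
line 4 (plus): pack op=0xae:8|rd=4:3|rs=4:3|pad=0:18 = 0xae900000; little→ 00 00 90 ae
line 5 (jsr): pack op=0x3a:8|imm=4:24 = 0x3a000004; little→ 04 00 00 3a
line 6 (psh): pack op=0x60:8|rd=5:3|pad=0:21 = 0x60a00000; little→ 00 00 a0 60

00 00 90 ae 04 00 00 3a 00 00 a0 60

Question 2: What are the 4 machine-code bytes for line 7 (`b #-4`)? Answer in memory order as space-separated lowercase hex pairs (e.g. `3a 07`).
fc ff ff 1e

L7: b op=0x1e:8|imm=-4:24 ⇒ 0x1efffffc ⇒ little fc ff ff 1e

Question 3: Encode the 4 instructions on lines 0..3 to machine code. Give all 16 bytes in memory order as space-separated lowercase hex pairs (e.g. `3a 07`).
00 00 a4 14 14 00 00 1e e2 59 1a 2d 00 00 a0 60

L0: mov op=0x14:8|rd=5:3|rs=1:3|pad=0:18 ⇒ 0x14a40000 ⇒ little 00 00 a4 14
L1: b op=0x1e:8|imm=20:24 ⇒ 0x1e000014 ⇒ little 14 00 00 1e
L2: andi op=0x2d:8|rd=0:3|imm=1726946:21 ⇒ 0x2d1a59e2 ⇒ little e2 59 1a 2d
L3: psh op=0x60:8|rd=5:3|pad=0:21 ⇒ 0x60a00000 ⇒ little 00 00 a0 60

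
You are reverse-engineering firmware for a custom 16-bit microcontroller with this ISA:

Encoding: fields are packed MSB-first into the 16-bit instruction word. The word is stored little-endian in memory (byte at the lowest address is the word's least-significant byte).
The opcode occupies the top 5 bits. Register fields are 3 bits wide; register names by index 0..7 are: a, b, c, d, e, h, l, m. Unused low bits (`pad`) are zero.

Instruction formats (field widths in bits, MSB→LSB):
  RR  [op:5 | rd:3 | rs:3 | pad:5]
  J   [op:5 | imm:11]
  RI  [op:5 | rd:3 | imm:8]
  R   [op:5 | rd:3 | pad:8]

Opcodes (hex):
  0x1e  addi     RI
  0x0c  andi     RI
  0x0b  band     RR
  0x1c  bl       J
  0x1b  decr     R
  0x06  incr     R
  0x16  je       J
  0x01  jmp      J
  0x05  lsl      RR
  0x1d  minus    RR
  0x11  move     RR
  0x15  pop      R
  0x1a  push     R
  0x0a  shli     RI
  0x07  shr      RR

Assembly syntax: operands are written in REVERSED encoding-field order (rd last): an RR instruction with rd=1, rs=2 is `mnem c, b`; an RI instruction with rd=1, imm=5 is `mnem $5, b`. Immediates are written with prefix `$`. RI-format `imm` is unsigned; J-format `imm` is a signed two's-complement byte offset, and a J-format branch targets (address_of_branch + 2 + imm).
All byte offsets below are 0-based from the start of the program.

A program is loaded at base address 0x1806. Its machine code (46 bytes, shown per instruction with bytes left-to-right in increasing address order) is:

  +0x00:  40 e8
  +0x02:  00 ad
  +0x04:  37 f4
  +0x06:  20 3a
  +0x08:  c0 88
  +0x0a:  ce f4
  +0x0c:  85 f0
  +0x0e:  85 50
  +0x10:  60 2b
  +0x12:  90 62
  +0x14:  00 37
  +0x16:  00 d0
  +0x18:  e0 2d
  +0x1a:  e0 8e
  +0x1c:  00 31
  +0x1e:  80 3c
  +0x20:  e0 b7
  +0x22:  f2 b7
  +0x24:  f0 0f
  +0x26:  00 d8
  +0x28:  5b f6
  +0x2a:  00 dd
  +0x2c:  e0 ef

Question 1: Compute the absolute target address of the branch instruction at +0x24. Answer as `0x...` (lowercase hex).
0x181c

off 0x24: read f0 0f as little → 0x0ff0
  opcode bits[15:11]=0x1: jmp/J
  [10:0] imm=2032 (s11→-16) = $-16
  target = base 0x1806 + off 0x24 + 2 + imm -16 = 0x181c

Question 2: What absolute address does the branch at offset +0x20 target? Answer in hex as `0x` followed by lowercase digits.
0x1808

@+20  little-endian(e0 b7) = 0xb7e0
  op=0xb7e0>>11=0x16 ⇒ je (J)
  imm: (w>>0)&0x7ff=0x7e0 (s11→-32) → $-32
  target = base 0x1806 + off 0x20 + 2 + imm -32 = 0x1808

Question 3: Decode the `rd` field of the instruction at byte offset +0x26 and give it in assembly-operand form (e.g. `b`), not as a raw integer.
a

[26] 00 d8 → 0xd800
  top 5b → 0x1b → decr [R]
  rd@[10:8]=0x0 ⇒ a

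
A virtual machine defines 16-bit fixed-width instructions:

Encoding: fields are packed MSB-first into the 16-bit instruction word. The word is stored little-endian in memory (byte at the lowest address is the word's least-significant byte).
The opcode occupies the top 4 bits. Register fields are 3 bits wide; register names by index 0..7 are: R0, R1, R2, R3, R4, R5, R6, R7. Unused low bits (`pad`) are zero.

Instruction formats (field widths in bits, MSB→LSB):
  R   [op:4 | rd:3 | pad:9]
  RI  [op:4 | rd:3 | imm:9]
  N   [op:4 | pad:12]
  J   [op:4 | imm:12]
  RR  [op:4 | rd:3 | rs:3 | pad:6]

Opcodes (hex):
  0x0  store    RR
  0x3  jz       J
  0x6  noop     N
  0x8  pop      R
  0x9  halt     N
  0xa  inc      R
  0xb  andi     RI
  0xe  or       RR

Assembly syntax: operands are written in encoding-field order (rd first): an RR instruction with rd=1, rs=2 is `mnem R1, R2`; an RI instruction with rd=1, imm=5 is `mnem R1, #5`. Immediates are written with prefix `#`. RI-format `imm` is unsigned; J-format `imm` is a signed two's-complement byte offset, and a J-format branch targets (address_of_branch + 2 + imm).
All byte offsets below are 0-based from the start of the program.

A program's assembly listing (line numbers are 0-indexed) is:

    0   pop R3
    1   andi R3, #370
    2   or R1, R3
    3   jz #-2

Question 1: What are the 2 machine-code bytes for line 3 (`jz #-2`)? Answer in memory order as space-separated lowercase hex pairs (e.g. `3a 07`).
fe 3f

line 3 (jz): pack op=0x3:4|imm=-2:12 = 0x3ffe; little→ fe 3f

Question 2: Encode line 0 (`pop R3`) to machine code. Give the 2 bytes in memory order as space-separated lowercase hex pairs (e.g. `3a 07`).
00 86

L0: pop op=0x8:4|rd=3:3|pad=0:9 ⇒ 0x8600 ⇒ little 00 86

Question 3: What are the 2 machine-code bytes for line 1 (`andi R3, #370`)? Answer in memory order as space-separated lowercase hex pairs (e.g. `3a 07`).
L1: andi op=0xb:4|rd=3:3|imm=370:9 ⇒ 0xb772 ⇒ little 72 b7

72 b7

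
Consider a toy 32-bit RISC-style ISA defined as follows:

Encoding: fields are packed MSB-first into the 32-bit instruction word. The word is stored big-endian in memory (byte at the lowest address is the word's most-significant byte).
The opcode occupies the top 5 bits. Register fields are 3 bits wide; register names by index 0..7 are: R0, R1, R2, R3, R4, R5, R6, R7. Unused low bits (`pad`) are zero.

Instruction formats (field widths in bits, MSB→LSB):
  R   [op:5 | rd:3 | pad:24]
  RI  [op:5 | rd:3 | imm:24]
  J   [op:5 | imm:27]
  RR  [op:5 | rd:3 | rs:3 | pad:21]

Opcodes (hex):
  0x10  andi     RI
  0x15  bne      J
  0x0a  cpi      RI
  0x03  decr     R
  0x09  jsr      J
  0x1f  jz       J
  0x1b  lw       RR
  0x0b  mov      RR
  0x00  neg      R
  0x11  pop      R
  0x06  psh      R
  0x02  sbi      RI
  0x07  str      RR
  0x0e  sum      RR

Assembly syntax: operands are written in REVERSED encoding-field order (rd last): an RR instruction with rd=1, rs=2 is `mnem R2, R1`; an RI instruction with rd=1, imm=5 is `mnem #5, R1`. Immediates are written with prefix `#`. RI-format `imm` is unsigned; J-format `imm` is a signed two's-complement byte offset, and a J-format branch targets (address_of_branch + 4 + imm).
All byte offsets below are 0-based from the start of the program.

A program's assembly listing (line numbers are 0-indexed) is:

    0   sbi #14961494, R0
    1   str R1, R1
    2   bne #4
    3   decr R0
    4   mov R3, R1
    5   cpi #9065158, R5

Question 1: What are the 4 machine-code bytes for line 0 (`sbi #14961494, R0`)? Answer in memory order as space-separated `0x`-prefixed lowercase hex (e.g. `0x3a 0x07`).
0x10 0xe4 0x4b 0x56

line 0 (sbi): pack op=0x2:5|rd=0:3|imm=14961494:24 = 0x10e44b56; big→ 10 e4 4b 56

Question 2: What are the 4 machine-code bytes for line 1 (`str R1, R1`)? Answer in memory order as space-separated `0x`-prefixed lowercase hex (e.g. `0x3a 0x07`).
L1: str op=0x7:5|rd=1:3|rs=1:3|pad=0:21 ⇒ 0x39200000 ⇒ big 39 20 00 00

0x39 0x20 0x00 0x00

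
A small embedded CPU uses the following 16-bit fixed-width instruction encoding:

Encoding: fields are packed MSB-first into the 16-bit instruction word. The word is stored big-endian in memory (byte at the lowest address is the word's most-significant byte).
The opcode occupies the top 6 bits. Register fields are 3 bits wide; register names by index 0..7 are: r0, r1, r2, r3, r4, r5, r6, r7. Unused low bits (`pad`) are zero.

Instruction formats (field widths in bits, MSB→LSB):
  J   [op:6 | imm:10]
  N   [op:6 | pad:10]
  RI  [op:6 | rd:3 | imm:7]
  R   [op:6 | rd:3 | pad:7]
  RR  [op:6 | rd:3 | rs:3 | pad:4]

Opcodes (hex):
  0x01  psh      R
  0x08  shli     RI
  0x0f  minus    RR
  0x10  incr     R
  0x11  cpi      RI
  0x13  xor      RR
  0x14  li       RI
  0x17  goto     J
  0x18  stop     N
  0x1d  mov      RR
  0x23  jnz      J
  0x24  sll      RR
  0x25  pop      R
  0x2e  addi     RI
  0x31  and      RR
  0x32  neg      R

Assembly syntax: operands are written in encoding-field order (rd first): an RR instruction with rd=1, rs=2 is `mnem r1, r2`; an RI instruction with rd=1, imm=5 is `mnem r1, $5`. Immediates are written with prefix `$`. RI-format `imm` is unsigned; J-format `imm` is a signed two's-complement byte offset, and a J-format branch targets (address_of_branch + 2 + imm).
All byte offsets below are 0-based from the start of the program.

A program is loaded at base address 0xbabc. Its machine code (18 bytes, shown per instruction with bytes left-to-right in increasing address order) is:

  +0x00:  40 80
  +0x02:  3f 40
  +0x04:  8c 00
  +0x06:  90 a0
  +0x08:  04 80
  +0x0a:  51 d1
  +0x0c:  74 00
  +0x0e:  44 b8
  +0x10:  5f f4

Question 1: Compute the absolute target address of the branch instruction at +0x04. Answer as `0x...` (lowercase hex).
0xbac2

[04] 8c 00 → 0x8c00
  top 6b → 0x23 → jnz [J]
  imm@[9:0]=0x0 ⇒ $0
  target = base 0xbabc + off 0x04 + 2 + imm 0 = 0xbac2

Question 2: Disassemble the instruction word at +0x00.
@+00  big-endian(40 80) = 0x4080
  opcode bits[15:10]=0x10: incr/R
  rd: (w>>7)&0x7=0x1 → r1

incr r1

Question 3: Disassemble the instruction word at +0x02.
@+02  big-endian(3f 40) = 0x3f40
  opcode bits[15:10]=0xf: minus/RR
  rd@[9:7]=0x6 ⇒ r6
  rs@[6:4]=0x4 ⇒ r4

minus r6, r4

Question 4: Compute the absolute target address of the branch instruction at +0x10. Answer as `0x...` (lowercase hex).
0xbac2

[10] 5f f4 → 0x5ff4
  op=0x5ff4>>10=0x17 ⇒ goto (J)
  imm@[9:0]=0x3f4 (s10→-12) ⇒ $-12
  target = base 0xbabc + off 0x10 + 2 + imm -12 = 0xbac2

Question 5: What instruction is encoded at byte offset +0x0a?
li r3, $81

[0a] 51 d1 → 0x51d1
  top 6b → 0x14 → li [RI]
  rd: (w>>7)&0x7=0x3 → r3
  imm: (w>>0)&0x7f=0x51 → $81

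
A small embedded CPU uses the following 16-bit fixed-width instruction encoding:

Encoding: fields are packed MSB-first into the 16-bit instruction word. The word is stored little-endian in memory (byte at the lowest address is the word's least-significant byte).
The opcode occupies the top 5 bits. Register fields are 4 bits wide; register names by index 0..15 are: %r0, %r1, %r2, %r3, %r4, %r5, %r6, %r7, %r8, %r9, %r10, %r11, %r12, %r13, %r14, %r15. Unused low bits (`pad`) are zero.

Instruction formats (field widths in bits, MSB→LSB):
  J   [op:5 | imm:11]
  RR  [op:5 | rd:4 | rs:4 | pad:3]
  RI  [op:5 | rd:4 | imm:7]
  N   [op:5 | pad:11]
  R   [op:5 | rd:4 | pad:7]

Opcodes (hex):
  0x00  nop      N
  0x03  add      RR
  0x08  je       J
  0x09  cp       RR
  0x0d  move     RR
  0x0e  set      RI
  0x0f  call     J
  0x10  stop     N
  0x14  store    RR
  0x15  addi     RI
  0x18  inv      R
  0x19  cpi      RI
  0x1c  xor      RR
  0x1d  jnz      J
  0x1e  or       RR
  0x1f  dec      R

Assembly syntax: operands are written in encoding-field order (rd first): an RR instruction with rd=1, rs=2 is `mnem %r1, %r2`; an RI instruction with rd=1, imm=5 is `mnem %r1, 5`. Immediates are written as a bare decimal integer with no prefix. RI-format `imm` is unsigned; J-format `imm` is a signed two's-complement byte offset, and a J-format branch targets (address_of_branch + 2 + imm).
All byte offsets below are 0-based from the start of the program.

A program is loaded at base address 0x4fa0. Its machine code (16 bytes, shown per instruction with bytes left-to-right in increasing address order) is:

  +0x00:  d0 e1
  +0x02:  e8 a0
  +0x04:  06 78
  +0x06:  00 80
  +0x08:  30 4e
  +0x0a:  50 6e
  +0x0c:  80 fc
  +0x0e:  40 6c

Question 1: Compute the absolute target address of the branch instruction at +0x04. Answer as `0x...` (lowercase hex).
0x4fac

[04] 06 78 → 0x7806
  opcode bits[15:11]=0xf: call/J
  [10:0] imm=6 = 6
  target = base 0x4fa0 + off 0x04 + 2 + imm 6 = 0x4fac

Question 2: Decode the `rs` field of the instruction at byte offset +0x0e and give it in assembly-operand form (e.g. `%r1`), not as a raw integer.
[0e] 40 6c → 0x6c40
  op=0x6c40>>11=0xd ⇒ move (RR)
  [10:7] rd=8 = %r8
  [6:3] rs=8 = %r8

%r8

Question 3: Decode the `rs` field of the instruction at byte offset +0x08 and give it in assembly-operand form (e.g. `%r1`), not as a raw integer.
%r6

[08] 30 4e → 0x4e30
  opcode bits[15:11]=0x9: cp/RR
  rd@[10:7]=0xc ⇒ %r12
  rs@[6:3]=0x6 ⇒ %r6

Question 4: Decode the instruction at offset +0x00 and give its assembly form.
@+00  little-endian(d0 e1) = 0xe1d0
  op=0xe1d0>>11=0x1c ⇒ xor (RR)
  rd: (w>>7)&0xf=0x3 → %r3
  rs: (w>>3)&0xf=0xa → %r10

xor %r3, %r10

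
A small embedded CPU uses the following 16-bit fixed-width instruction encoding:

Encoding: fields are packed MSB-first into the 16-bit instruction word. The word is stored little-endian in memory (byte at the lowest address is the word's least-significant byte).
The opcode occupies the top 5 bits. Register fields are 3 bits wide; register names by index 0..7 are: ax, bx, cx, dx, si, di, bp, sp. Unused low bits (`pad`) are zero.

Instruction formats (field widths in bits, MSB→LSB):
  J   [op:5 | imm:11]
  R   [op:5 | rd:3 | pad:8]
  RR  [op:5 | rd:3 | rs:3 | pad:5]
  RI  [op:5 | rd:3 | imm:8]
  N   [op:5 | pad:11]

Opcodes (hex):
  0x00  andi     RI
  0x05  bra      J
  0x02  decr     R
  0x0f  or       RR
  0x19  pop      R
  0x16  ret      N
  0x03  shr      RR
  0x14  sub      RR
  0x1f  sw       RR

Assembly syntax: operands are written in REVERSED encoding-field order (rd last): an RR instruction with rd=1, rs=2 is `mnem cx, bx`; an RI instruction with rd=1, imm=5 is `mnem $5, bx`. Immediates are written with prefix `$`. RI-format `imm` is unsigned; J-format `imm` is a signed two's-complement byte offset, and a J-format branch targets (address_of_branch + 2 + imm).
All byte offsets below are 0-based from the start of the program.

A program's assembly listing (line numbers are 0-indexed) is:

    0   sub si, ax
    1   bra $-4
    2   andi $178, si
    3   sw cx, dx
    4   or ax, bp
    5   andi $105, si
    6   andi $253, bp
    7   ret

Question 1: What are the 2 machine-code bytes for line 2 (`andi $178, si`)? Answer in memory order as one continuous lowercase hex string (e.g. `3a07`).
L2: andi op=0x0:5|rd=4:3|imm=178:8 ⇒ 0x04b2 ⇒ little b2 04

b204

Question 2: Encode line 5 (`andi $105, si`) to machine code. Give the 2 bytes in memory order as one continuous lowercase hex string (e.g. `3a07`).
L5: andi op=0x0:5|rd=4:3|imm=105:8 ⇒ 0x0469 ⇒ little 69 04

6904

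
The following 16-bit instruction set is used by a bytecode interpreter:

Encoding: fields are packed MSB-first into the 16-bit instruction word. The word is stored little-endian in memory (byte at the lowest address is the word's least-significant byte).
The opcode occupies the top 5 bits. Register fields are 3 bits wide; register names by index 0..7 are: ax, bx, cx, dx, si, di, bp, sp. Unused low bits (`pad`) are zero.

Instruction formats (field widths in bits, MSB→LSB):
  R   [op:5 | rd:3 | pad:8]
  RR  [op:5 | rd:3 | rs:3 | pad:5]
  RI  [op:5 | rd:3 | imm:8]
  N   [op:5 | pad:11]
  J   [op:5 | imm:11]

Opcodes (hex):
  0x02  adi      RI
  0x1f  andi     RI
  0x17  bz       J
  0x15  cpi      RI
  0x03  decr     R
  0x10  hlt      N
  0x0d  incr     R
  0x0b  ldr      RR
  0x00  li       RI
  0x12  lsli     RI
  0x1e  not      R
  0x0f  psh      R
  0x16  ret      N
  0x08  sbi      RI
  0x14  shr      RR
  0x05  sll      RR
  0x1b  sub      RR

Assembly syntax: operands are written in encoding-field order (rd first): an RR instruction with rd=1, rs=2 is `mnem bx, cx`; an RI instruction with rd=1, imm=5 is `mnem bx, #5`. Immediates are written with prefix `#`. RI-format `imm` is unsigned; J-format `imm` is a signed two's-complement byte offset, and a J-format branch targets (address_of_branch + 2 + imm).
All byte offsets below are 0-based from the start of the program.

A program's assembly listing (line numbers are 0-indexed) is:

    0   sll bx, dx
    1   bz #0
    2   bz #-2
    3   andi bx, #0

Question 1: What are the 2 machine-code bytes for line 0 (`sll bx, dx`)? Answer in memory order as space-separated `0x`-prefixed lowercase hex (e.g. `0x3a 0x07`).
0x60 0x29

line 0 (sll): pack op=0x5:5|rd=1:3|rs=3:3|pad=0:5 = 0x2960; little→ 60 29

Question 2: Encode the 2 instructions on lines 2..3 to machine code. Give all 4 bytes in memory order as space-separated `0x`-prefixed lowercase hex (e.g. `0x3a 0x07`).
0xfe 0xbf 0x00 0xf9

line 2 (bz): pack op=0x17:5|imm=-2:11 = 0xbffe; little→ fe bf
line 3 (andi): pack op=0x1f:5|rd=1:3|imm=0:8 = 0xf900; little→ 00 f9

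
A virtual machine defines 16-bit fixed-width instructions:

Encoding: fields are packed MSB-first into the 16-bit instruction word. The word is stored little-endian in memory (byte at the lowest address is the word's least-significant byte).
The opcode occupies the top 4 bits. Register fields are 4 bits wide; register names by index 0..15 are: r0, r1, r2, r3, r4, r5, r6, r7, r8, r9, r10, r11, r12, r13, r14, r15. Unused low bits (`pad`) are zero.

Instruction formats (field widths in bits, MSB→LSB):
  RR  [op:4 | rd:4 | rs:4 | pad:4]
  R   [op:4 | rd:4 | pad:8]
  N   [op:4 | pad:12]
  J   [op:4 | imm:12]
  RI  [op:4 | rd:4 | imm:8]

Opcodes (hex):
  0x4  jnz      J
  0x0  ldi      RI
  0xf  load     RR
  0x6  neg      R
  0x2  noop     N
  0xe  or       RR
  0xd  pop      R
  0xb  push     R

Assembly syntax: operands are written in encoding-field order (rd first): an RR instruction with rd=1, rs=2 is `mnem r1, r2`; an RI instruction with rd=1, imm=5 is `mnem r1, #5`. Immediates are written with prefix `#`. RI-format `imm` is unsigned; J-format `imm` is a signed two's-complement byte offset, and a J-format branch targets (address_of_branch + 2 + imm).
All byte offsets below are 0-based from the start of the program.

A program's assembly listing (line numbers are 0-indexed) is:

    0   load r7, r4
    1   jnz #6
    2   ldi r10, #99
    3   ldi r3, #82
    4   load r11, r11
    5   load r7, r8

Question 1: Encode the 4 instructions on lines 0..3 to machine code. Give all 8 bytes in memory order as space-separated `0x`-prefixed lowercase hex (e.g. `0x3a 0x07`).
0x40 0xf7 0x06 0x40 0x63 0x0a 0x52 0x03

line 0 (load): pack op=0xf:4|rd=7:4|rs=4:4|pad=0:4 = 0xf740; little→ 40 f7
line 1 (jnz): pack op=0x4:4|imm=6:12 = 0x4006; little→ 06 40
line 2 (ldi): pack op=0x0:4|rd=10:4|imm=99:8 = 0x0a63; little→ 63 0a
line 3 (ldi): pack op=0x0:4|rd=3:4|imm=82:8 = 0x0352; little→ 52 03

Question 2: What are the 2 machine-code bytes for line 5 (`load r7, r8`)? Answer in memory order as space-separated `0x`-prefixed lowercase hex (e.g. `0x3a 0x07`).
5. load fields op=0xf:4|rd=7:4|rs=8:4|pad=0:4 → word f780h → 80 f7

0x80 0xf7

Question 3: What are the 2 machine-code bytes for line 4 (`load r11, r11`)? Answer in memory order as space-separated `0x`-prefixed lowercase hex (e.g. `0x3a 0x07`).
line 4 (load): pack op=0xf:4|rd=11:4|rs=11:4|pad=0:4 = 0xfbb0; little→ b0 fb

0xb0 0xfb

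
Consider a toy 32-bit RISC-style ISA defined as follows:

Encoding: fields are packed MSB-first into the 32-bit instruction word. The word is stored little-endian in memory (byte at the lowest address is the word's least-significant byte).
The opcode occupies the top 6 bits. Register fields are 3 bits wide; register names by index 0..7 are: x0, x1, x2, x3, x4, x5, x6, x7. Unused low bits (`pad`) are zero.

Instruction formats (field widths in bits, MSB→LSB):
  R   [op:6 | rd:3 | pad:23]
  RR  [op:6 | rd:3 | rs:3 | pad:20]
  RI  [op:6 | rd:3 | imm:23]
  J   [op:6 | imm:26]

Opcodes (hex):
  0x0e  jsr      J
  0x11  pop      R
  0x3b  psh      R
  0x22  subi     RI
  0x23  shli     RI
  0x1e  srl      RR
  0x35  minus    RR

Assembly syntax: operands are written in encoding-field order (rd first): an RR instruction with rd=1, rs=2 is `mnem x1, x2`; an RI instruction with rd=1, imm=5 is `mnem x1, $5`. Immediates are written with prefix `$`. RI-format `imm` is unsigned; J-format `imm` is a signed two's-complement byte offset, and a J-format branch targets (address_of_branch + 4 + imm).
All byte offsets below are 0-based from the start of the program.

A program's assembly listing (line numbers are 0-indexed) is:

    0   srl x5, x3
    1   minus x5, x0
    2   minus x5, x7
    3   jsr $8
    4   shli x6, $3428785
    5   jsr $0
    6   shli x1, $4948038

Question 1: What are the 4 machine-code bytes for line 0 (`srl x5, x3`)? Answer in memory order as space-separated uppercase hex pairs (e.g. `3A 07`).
0. srl fields op=0x1e:6|rd=5:3|rs=3:3|pad=0:20 → word 7ab00000h → 00 00 b0 7a

00 00 B0 7A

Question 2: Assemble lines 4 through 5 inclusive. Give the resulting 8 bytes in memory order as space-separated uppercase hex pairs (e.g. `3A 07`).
4. shli fields op=0x23:6|rd=6:3|imm=3428785:23 → word 8f3451b1h → b1 51 34 8f
5. jsr fields op=0xe:6|imm=0:26 → word 38000000h → 00 00 00 38

B1 51 34 8F 00 00 00 38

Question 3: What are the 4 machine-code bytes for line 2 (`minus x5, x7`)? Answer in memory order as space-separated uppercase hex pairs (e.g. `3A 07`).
L2: minus op=0x35:6|rd=5:3|rs=7:3|pad=0:20 ⇒ 0xd6f00000 ⇒ little 00 00 f0 d6

00 00 F0 D6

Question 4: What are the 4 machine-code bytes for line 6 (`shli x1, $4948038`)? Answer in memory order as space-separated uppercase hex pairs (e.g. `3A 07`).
L6: shli op=0x23:6|rd=1:3|imm=4948038:23 ⇒ 0x8ccb8046 ⇒ little 46 80 cb 8c

46 80 CB 8C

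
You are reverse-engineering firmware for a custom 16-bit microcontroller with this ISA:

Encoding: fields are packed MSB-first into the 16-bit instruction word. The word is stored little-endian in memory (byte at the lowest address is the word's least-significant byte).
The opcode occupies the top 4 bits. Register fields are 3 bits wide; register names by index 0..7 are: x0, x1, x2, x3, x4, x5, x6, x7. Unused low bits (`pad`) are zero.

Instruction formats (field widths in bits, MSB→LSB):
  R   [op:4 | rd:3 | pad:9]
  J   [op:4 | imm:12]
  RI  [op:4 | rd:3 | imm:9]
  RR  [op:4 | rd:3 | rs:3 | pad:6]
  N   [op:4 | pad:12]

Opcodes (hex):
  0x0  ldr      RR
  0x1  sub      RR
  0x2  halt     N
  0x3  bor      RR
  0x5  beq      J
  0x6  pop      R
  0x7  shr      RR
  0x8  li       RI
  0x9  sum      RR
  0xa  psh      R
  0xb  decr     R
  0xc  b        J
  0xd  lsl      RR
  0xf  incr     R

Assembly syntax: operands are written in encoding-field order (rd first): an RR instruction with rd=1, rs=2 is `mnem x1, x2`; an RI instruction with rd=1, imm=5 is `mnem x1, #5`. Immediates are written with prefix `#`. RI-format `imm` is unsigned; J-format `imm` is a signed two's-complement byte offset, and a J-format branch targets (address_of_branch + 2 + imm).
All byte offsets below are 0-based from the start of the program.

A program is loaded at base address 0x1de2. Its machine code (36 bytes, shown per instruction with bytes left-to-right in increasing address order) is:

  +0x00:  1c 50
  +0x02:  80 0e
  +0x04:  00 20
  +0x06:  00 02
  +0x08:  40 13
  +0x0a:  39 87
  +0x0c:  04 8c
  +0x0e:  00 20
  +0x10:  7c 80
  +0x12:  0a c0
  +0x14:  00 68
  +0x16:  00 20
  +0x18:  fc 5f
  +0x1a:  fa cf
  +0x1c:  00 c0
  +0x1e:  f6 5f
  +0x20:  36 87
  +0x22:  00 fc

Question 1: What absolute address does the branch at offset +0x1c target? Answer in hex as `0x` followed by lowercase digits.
@+1c  little-endian(00 c0) = 0xc000
  opcode bits[15:12]=0xc: b/J
  [11:0] imm=0 = #0
  target = base 0x1de2 + off 0x1c + 2 + imm 0 = 0x1e00

0x1e00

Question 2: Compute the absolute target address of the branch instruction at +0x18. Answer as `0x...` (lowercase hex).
+0x18: fc 5f ⇒ word 0x5ffc (little)
  op=0x5ffc>>12=0x5 ⇒ beq (J)
  imm@[11:0]=0xffc (s12→-4) ⇒ #-4
  target = base 0x1de2 + off 0x18 + 2 + imm -4 = 0x1df8

0x1df8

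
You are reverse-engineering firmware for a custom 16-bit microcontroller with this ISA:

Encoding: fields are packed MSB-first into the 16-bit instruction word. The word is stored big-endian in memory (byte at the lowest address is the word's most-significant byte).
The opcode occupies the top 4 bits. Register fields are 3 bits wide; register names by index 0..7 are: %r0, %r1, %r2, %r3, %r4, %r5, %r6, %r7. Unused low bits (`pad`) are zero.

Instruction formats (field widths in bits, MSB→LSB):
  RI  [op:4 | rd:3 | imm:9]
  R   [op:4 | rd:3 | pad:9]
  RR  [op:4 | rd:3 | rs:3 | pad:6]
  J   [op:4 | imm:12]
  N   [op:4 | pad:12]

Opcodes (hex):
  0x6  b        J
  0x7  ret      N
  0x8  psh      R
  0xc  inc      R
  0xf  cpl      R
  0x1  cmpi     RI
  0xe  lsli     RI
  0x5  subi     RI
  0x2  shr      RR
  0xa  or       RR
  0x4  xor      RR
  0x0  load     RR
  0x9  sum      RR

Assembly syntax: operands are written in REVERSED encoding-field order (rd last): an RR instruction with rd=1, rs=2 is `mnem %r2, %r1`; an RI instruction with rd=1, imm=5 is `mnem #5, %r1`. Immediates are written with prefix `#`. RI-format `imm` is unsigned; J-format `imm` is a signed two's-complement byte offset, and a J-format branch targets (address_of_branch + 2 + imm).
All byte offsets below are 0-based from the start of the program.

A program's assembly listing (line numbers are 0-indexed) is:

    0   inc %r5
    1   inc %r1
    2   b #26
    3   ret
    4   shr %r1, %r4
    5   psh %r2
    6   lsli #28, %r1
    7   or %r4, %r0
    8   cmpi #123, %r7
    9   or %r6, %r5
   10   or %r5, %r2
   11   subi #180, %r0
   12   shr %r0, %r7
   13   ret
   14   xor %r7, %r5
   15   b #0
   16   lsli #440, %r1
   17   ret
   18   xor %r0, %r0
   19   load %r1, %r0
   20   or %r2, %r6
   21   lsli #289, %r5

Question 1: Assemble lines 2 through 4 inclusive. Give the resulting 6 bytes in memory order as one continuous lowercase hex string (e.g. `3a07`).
2. b fields op=0x6:4|imm=26:12 → word 601ah → 60 1a
3. ret fields op=0x7:4|pad=0:12 → word 7000h → 70 00
4. shr fields op=0x2:4|rd=4:3|rs=1:3|pad=0:6 → word 2840h → 28 40

601a70002840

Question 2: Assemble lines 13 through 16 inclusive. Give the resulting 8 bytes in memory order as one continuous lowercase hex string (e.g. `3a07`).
70004bc06000e3b8

13. ret fields op=0x7:4|pad=0:12 → word 7000h → 70 00
14. xor fields op=0x4:4|rd=5:3|rs=7:3|pad=0:6 → word 4bc0h → 4b c0
15. b fields op=0x6:4|imm=0:12 → word 6000h → 60 00
16. lsli fields op=0xe:4|rd=1:3|imm=440:9 → word e3b8h → e3 b8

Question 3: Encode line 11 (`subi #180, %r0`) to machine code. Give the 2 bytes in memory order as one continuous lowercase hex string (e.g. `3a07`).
50b4

line 11 (subi): pack op=0x5:4|rd=0:3|imm=180:9 = 0x50b4; big→ 50 b4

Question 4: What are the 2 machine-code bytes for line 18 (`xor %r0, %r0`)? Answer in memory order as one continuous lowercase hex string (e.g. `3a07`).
L18: xor op=0x4:4|rd=0:3|rs=0:3|pad=0:6 ⇒ 0x4000 ⇒ big 40 00

4000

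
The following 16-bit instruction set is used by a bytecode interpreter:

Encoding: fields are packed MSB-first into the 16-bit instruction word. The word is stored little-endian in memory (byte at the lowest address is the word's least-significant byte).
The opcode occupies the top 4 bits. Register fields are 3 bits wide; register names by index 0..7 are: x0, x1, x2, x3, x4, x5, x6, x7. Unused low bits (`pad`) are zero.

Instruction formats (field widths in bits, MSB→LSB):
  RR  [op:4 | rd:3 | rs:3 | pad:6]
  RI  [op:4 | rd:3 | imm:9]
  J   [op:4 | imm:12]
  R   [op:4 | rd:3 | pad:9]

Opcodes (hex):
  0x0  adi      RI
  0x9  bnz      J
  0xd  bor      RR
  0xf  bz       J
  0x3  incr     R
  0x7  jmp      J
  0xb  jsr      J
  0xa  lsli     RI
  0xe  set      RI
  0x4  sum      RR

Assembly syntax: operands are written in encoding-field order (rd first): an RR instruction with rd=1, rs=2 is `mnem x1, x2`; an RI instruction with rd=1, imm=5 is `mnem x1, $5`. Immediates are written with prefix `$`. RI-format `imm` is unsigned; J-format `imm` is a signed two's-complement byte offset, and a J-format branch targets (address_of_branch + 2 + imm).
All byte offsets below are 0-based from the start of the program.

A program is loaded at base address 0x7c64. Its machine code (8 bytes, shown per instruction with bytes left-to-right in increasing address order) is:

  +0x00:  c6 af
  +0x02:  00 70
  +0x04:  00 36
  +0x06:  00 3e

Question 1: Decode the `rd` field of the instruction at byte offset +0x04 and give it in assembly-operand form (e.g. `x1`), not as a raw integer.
x3

[04] 00 36 → 0x3600
  top 4b → 0x3 → incr [R]
  rd@[11:9]=0x3 ⇒ x3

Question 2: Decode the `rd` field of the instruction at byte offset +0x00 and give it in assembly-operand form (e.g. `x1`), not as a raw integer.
x7

+0x00: c6 af ⇒ word 0xafc6 (little)
  top 4b → 0xa → lsli [RI]
  rd: (w>>9)&0x7=0x7 → x7
  imm: (w>>0)&0x1ff=0x1c6 → $454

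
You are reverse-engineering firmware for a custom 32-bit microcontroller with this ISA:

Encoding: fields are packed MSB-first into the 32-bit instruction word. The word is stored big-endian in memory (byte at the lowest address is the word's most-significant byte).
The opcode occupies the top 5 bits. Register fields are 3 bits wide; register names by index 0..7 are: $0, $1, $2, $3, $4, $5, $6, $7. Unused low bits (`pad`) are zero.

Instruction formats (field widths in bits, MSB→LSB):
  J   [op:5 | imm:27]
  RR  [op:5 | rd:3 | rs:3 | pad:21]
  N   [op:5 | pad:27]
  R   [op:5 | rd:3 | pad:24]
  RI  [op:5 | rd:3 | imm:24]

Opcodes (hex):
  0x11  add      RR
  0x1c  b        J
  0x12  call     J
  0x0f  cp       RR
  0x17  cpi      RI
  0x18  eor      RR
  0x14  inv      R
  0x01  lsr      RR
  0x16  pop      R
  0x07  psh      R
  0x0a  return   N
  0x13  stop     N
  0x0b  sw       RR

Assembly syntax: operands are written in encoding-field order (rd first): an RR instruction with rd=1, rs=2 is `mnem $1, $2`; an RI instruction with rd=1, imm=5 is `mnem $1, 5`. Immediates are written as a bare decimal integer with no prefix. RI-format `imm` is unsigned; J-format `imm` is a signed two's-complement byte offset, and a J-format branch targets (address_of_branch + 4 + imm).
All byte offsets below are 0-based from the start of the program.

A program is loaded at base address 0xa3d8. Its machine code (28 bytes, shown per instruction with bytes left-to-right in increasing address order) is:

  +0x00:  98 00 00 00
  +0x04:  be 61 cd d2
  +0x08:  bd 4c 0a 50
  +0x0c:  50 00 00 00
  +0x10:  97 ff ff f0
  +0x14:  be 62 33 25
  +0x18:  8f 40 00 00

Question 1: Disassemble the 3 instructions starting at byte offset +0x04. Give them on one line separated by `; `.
cpi $6, 6409682; cpi $5, 4983376; return

+0x04: be 61 cd d2 ⇒ word 0xbe61cdd2 (big)
  op=0xbe61cdd2>>27=0x17 ⇒ cpi (RI)
  rd@[26:24]=0x6 ⇒ $6
  imm@[23:0]=0x61cdd2 ⇒ 6409682
+0x08: bd 4c 0a 50 ⇒ word 0xbd4c0a50 (big)
  op=0xbd4c0a50>>27=0x17 ⇒ cpi (RI)
  rd@[26:24]=0x5 ⇒ $5
  imm@[23:0]=0x4c0a50 ⇒ 4983376
+0x0c: 50 00 00 00 ⇒ word 0x50000000 (big)
  op=0x50000000>>27=0xa ⇒ return (N)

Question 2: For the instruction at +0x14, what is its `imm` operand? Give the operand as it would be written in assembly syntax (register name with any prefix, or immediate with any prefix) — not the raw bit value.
@+14  big-endian(be 62 33 25) = 0xbe623325
  opcode bits[31:27]=0x17: cpi/RI
  rd: (w>>24)&0x7=0x6 → $6
  imm: (w>>0)&0xffffff=0x623325 → 6435621

6435621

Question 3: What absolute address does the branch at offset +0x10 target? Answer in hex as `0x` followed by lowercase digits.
@+10  big-endian(97 ff ff f0) = 0x97fffff0
  opcode bits[31:27]=0x12: call/J
  imm@[26:0]=0x7fffff0 (s27→-16) ⇒ -16
  target = base 0xa3d8 + off 0x10 + 4 + imm -16 = 0xa3dc

0xa3dc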